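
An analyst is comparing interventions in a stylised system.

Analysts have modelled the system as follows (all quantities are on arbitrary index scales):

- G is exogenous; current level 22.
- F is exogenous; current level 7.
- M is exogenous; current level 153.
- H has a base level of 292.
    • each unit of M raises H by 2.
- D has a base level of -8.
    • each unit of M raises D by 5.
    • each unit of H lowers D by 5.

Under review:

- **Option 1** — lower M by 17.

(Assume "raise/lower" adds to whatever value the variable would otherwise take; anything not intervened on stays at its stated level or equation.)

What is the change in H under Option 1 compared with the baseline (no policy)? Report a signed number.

Baseline:
  M = 153
  H = 292 + 2·153 = 598
Option 1 (M − 17):
  M = 153 − 17 = 136
  H = 292 + 2·136 = 564
Change in H: 564 − 598 = -34

-34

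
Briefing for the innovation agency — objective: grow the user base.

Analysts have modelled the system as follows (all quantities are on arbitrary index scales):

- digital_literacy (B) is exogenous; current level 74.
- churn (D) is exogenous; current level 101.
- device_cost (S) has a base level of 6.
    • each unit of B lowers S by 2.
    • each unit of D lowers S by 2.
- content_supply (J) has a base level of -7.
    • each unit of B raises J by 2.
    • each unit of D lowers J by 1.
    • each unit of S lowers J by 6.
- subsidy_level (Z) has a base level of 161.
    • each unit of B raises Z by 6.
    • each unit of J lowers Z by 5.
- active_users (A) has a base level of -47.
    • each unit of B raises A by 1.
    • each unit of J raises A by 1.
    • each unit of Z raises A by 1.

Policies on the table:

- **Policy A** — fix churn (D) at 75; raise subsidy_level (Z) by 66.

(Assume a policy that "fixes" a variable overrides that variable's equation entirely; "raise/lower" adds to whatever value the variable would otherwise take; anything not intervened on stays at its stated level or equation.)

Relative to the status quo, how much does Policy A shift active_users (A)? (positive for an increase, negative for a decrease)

Baseline:
  B = 74
  D = 101
  S = 6 − 2·74 − 2·101 = -344
  J = -7 + 2·74 − 101 − 6·(-344) = 2104
  Z = 161 + 6·74 − 5·2104 = -9915
  A = -47 + 74 + 2104 + (-9915) = -7784
Policy A (D := 75, Z + 66):
  B = 74
  D = 75
  S = 6 − 2·74 − 2·75 = -292
  J = -7 + 2·74 − 75 − 6·(-292) = 1818
  Z = 161 + 6·74 − 5·1818 (+66 from intervention) = -8419
  A = -47 + 74 + 1818 + (-8419) = -6574
Change in A: -6574 − (-7784) = 1210

1210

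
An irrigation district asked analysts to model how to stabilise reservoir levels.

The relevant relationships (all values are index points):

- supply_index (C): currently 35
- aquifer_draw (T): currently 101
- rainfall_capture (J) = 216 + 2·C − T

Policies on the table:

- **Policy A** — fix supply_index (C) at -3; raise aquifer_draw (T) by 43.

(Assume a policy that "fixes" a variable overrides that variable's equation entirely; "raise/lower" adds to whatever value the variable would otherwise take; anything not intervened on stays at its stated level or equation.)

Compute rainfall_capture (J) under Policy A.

66

Policy A (C := -3, T + 43):
  C = -3
  T = 101 + 43 = 144
  J = 216 + 2·(-3) − 144 = 66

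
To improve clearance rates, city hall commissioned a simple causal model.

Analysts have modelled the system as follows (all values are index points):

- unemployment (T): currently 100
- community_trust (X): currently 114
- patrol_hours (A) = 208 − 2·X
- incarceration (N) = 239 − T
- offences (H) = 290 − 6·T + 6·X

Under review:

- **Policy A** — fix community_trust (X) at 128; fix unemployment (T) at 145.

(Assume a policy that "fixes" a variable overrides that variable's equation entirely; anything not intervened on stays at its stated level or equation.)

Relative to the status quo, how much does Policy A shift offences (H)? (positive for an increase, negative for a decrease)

-186

Baseline:
  T = 100
  X = 114
  H = 290 − 6·100 + 6·114 = 374
Policy A (X := 128, T := 145):
  T = 145
  X = 128
  H = 290 − 6·145 + 6·128 = 188
Change in H: 188 − 374 = -186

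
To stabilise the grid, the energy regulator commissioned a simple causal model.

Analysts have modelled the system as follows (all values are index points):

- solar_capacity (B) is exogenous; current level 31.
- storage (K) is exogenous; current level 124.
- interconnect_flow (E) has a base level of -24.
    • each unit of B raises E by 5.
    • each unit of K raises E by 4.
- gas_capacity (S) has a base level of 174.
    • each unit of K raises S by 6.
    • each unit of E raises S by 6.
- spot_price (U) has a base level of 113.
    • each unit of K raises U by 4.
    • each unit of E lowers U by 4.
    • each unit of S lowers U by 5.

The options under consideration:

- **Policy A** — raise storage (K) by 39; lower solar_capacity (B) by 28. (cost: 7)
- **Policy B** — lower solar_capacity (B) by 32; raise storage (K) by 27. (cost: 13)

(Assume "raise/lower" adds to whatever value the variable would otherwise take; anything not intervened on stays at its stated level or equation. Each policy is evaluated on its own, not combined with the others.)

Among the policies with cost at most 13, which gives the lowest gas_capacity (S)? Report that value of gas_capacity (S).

4530

Policy A (K + 39, B − 28):
  B = 31 − 28 = 3
  K = 124 + 39 = 163
  E = -24 + 5·3 + 4·163 = 643
  S = 174 + 6·163 + 6·643 = 5010
Policy B (B − 32, K + 27):
  B = 31 − 32 = -1
  K = 124 + 27 = 151
  E = -24 + 5·(-1) + 4·151 = 575
  S = 174 + 6·151 + 6·575 = 4530
Comparing — Policy A: S=5010, Policy B: S=4530. Lowest is 4530 (Policy B).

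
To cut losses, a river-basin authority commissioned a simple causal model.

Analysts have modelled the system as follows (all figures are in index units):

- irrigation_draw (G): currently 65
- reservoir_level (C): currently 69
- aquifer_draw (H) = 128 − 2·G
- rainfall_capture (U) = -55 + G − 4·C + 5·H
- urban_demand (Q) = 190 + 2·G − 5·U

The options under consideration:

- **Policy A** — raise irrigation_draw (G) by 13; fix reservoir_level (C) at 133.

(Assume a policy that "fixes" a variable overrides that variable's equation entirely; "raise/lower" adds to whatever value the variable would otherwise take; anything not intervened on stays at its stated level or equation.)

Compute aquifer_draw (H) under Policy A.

Policy A (G + 13, C := 133):
  G = 65 + 13 = 78
  H = 128 − 2·78 = -28

-28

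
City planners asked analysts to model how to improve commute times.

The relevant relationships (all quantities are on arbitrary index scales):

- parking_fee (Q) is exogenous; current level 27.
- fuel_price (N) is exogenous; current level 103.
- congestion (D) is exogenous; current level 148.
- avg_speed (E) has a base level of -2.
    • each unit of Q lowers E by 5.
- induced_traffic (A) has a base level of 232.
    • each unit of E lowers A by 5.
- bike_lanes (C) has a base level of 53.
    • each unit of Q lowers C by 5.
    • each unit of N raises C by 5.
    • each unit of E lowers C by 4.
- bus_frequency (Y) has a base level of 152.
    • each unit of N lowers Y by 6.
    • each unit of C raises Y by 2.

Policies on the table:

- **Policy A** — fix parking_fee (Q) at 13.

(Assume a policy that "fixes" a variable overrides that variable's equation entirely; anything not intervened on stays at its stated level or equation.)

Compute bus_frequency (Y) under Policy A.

Policy A (Q := 13):
  Q = 13
  N = 103
  E = -2 − 5·13 = -67
  C = 53 − 5·13 + 5·103 − 4·(-67) = 771
  Y = 152 − 6·103 + 2·771 = 1076

1076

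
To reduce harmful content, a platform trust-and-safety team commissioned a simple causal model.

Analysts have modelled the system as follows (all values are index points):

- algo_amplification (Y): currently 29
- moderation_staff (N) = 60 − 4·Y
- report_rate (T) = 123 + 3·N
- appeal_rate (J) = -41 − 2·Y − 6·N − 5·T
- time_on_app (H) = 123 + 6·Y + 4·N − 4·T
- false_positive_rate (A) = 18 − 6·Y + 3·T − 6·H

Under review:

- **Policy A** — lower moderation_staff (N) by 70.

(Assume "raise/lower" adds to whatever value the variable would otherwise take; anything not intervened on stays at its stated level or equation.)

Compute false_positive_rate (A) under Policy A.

Policy A (N − 70):
  Y = 29
  N = 60 − 4·29 (−70 from intervention) = -126
  T = 123 + 3·(-126) = -255
  H = 123 + 6·29 + 4·(-126) − 4·(-255) = 813
  A = 18 − 6·29 + 3·(-255) − 6·813 = -5799

-5799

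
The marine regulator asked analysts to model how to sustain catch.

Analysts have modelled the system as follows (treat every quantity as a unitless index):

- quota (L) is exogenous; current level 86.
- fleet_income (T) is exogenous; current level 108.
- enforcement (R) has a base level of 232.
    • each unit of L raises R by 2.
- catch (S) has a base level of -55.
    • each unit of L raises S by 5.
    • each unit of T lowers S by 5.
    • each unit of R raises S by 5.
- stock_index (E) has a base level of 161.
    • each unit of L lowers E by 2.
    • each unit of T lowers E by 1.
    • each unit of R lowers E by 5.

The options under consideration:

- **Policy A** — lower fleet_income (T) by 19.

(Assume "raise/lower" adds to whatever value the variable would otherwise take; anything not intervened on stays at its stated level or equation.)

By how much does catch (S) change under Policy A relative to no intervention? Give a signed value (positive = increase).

95

Baseline:
  L = 86
  T = 108
  R = 232 + 2·86 = 404
  S = -55 + 5·86 − 5·108 + 5·404 = 1855
Policy A (T − 19):
  L = 86
  T = 108 − 19 = 89
  R = 232 + 2·86 = 404
  S = -55 + 5·86 − 5·89 + 5·404 = 1950
Change in S: 1950 − 1855 = 95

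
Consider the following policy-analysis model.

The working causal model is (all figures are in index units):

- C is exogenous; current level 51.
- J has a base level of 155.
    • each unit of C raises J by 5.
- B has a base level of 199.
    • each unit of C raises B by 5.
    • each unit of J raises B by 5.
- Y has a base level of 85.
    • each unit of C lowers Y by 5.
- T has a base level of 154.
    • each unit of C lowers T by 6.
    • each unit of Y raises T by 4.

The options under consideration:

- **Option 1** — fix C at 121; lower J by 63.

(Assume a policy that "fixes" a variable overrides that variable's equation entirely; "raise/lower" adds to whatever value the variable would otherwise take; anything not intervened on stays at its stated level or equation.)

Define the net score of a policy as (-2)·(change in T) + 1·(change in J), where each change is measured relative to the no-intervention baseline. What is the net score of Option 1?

Baseline:
  C = 51
  J = 155 + 5·51 = 410
  Y = 85 − 5·51 = -170
  T = 154 − 6·51 + 4·(-170) = -832
Option 1 (C := 121, J − 63):
  C = 121
  J = 155 + 5·121 (−63 from intervention) = 697
  Y = 85 − 5·121 = -520
  T = 154 − 6·121 + 4·(-520) = -2652
ΔT = -2652 − (-832) = -1820; ΔJ = 697 − 410 = 287
Score = (-2)·(-1820) + 1·287 = 3927

3927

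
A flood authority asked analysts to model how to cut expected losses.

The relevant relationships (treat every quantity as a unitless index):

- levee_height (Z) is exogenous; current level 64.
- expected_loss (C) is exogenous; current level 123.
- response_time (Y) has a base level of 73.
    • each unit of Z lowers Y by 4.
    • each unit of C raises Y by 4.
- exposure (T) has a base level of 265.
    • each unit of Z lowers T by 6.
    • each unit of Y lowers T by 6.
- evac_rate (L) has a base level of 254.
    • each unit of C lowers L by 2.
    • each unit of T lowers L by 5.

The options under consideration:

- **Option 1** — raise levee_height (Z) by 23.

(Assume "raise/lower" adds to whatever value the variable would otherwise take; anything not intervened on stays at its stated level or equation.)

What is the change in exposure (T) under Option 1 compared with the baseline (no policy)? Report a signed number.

414

Baseline:
  Z = 64
  C = 123
  Y = 73 − 4·64 + 4·123 = 309
  T = 265 − 6·64 − 6·309 = -1973
Option 1 (Z + 23):
  Z = 64 + 23 = 87
  C = 123
  Y = 73 − 4·87 + 4·123 = 217
  T = 265 − 6·87 − 6·217 = -1559
Change in T: -1559 − (-1973) = 414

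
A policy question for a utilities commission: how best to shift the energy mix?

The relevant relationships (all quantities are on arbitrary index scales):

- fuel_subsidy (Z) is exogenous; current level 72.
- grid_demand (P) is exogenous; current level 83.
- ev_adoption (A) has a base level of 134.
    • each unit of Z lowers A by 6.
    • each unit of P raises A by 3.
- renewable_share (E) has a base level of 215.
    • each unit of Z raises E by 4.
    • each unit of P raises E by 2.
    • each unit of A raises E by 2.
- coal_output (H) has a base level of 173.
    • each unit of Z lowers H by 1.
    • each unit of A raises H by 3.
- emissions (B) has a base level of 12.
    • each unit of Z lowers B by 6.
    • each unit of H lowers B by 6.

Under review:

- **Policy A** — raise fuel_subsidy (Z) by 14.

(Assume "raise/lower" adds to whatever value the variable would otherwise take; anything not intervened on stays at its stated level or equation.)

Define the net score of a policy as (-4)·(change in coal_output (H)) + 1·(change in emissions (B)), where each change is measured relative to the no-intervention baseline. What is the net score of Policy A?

Baseline:
  Z = 72
  P = 83
  A = 134 − 6·72 + 3·83 = -49
  H = 173 − 72 + 3·(-49) = -46
  B = 12 − 6·72 − 6·(-46) = -144
Policy A (Z + 14):
  Z = 72 + 14 = 86
  P = 83
  A = 134 − 6·86 + 3·83 = -133
  H = 173 − 86 + 3·(-133) = -312
  B = 12 − 6·86 − 6·(-312) = 1368
ΔH = -312 − (-46) = -266; ΔB = 1368 − (-144) = 1512
Score = (-4)·(-266) + 1·1512 = 2576

2576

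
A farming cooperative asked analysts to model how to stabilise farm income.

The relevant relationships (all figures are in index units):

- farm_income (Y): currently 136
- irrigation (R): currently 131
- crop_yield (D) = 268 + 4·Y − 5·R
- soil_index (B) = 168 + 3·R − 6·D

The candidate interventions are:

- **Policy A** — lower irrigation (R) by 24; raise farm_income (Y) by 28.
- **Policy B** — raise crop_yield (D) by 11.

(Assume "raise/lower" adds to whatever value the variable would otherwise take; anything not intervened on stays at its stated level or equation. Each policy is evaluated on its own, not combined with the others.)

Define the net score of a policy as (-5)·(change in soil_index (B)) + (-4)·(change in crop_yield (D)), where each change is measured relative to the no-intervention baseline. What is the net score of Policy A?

6392

Baseline:
  Y = 136
  R = 131
  D = 268 + 4·136 − 5·131 = 157
  B = 168 + 3·131 − 6·157 = -381
Policy A (R − 24, Y + 28):
  Y = 136 + 28 = 164
  R = 131 − 24 = 107
  D = 268 + 4·164 − 5·107 = 389
  B = 168 + 3·107 − 6·389 = -1845
ΔB = -1845 − (-381) = -1464; ΔD = 389 − 157 = 232
Score = (-5)·(-1464) + (-4)·232 = 6392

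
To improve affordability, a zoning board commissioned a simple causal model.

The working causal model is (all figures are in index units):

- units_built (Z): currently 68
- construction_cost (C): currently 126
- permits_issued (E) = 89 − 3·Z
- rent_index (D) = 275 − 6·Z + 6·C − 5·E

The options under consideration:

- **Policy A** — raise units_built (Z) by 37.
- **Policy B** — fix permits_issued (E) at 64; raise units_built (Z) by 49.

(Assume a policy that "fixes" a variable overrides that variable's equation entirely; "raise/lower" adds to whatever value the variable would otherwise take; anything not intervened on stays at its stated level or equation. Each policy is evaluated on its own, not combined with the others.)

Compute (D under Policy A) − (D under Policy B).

1522

Policy A (Z + 37):
  Z = 68 + 37 = 105
  C = 126
  E = 89 − 3·105 = -226
  D = 275 − 6·105 + 6·126 − 5·(-226) = 1531
Policy B (E := 64, Z + 49):
  Z = 68 + 49 = 117
  C = 126
  E = 64
  D = 275 − 6·117 + 6·126 − 5·64 = 9
D: 1531 − 9 = 1522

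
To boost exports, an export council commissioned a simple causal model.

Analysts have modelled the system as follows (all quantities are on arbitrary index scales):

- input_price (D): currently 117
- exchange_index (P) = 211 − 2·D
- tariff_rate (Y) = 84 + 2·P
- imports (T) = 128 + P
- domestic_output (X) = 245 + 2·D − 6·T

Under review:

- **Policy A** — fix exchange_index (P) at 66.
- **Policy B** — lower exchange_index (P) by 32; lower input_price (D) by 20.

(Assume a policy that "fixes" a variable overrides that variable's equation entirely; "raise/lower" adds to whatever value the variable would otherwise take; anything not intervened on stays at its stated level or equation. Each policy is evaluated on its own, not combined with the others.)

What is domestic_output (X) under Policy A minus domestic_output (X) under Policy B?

Policy A (P := 66):
  D = 117
  P = 66
  T = 128 + 66 = 194
  X = 245 + 2·117 − 6·194 = -685
Policy B (P − 32, D − 20):
  D = 117 − 20 = 97
  P = 211 − 2·97 (−32 from intervention) = -15
  T = 128 + (-15) = 113
  X = 245 + 2·97 − 6·113 = -239
X: -685 − (-239) = -446

-446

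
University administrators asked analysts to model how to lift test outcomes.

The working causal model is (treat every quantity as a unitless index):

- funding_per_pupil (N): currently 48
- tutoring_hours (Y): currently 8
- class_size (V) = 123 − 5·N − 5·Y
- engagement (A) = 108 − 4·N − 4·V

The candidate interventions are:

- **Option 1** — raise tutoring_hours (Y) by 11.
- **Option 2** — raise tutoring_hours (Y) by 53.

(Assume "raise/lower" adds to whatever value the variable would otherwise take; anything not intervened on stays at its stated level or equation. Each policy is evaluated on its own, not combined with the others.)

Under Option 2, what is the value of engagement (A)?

1604

Option 2 (Y + 53):
  N = 48
  Y = 8 + 53 = 61
  V = 123 − 5·48 − 5·61 = -422
  A = 108 − 4·48 − 4·(-422) = 1604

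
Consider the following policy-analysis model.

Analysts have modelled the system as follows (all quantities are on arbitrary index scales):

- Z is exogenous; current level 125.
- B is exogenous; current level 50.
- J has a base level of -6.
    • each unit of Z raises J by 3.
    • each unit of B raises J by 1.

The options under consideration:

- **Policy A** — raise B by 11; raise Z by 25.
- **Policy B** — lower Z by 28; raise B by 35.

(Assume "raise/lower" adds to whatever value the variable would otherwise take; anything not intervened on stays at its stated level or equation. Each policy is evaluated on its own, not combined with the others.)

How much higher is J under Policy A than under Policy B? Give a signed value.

135

Policy A (B + 11, Z + 25):
  Z = 125 + 25 = 150
  B = 50 + 11 = 61
  J = -6 + 3·150 + 61 = 505
Policy B (Z − 28, B + 35):
  Z = 125 − 28 = 97
  B = 50 + 35 = 85
  J = -6 + 3·97 + 85 = 370
J: 505 − 370 = 135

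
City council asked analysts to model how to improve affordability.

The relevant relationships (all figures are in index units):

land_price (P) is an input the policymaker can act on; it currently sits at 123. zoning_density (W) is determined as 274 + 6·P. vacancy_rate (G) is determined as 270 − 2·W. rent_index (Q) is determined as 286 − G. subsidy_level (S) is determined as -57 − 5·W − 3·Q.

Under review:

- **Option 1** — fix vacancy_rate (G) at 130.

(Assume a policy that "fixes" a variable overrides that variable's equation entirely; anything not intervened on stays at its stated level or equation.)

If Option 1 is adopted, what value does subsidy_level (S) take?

Option 1 (G := 130):
  P = 123
  W = 274 + 6·123 = 1012
  G = 130
  Q = 286 − 130 = 156
  S = -57 − 5·1012 − 3·156 = -5585

-5585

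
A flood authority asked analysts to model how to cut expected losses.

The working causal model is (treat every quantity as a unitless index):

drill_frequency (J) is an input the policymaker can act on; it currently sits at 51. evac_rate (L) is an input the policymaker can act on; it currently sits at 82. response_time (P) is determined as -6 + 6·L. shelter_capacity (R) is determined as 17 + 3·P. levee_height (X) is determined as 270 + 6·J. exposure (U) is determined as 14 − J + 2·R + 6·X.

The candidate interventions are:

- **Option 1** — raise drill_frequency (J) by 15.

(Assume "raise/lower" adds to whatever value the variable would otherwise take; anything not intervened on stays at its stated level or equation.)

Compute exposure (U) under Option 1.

Option 1 (J + 15):
  J = 51 + 15 = 66
  L = 82
  P = -6 + 6·82 = 486
  R = 17 + 3·486 = 1475
  X = 270 + 6·66 = 666
  U = 14 − 66 + 2·1475 + 6·666 = 6894

6894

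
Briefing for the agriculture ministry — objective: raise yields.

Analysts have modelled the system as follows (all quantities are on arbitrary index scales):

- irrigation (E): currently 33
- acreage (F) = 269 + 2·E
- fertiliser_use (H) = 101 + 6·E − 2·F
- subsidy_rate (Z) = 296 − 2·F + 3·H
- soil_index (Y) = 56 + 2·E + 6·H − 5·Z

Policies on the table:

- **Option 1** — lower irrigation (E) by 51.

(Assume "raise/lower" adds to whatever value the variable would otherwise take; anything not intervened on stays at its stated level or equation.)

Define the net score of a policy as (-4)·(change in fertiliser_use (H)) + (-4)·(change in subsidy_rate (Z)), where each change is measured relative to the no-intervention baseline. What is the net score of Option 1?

816

Baseline:
  E = 33
  F = 269 + 2·33 = 335
  H = 101 + 6·33 − 2·335 = -371
  Z = 296 − 2·335 + 3·(-371) = -1487
Option 1 (E − 51):
  E = 33 − 51 = -18
  F = 269 + 2·(-18) = 233
  H = 101 + 6·(-18) − 2·233 = -473
  Z = 296 − 2·233 + 3·(-473) = -1589
ΔH = -473 − (-371) = -102; ΔZ = -1589 − (-1487) = -102
Score = (-4)·(-102) + (-4)·(-102) = 816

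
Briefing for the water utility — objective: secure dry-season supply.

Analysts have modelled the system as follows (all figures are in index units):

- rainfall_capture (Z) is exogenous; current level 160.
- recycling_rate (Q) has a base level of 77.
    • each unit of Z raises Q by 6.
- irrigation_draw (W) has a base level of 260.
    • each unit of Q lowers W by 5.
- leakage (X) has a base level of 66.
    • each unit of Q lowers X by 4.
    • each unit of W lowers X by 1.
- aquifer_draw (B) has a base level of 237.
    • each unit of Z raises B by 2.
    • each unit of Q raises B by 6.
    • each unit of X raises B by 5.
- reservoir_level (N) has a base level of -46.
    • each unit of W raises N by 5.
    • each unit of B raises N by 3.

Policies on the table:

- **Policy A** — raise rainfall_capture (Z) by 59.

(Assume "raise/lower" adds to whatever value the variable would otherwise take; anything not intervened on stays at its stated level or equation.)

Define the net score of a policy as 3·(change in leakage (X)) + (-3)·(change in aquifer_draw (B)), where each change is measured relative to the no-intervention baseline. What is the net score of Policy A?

-10974

Baseline:
  Z = 160
  Q = 77 + 6·160 = 1037
  W = 260 − 5·1037 = -4925
  X = 66 − 4·1037 − (-4925) = 843
  B = 237 + 2·160 + 6·1037 + 5·843 = 10994
Policy A (Z + 59):
  Z = 160 + 59 = 219
  Q = 77 + 6·219 = 1391
  W = 260 − 5·1391 = -6695
  X = 66 − 4·1391 − (-6695) = 1197
  B = 237 + 2·219 + 6·1391 + 5·1197 = 15006
ΔX = 1197 − 843 = 354; ΔB = 15006 − 10994 = 4012
Score = 3·354 + (-3)·4012 = -10974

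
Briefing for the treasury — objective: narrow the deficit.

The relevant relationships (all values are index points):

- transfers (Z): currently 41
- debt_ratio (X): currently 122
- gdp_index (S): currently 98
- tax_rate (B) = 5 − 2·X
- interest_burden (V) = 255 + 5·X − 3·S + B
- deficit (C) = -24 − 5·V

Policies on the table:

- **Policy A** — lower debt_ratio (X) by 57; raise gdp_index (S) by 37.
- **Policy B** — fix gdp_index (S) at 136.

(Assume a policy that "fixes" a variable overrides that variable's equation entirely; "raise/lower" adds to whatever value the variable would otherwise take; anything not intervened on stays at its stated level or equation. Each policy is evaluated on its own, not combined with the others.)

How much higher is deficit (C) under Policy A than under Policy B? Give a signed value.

Policy A (X − 57, S + 37):
  X = 122 − 57 = 65
  S = 98 + 37 = 135
  B = 5 − 2·65 = -125
  V = 255 + 5·65 − 3·135 + (-125) = 50
  C = -24 − 5·50 = -274
Policy B (S := 136):
  X = 122
  S = 136
  B = 5 − 2·122 = -239
  V = 255 + 5·122 − 3·136 + (-239) = 218
  C = -24 − 5·218 = -1114
C: -274 − (-1114) = 840

840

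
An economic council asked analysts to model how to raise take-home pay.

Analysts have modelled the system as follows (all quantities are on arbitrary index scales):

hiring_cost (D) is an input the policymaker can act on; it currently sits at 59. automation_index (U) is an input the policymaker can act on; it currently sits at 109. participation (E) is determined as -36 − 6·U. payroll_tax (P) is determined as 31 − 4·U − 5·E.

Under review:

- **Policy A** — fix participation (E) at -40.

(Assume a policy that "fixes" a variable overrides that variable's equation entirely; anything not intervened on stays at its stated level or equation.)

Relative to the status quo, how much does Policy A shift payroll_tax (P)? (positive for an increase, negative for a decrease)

-3250

Baseline:
  U = 109
  E = -36 − 6·109 = -690
  P = 31 − 4·109 − 5·(-690) = 3045
Policy A (E := -40):
  U = 109
  E = -40
  P = 31 − 4·109 − 5·(-40) = -205
Change in P: -205 − 3045 = -3250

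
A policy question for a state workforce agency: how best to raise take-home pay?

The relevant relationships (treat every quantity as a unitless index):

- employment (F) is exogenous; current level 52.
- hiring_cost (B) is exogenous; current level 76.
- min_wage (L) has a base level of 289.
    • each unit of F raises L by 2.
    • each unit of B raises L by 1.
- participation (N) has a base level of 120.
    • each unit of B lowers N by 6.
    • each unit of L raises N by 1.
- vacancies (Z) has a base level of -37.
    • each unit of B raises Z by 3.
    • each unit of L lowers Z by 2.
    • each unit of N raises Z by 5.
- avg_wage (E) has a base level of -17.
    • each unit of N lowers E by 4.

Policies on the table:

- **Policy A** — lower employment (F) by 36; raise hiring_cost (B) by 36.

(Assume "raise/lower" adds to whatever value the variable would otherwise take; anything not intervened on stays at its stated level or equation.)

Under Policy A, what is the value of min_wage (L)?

Policy A (F − 36, B + 36):
  F = 52 − 36 = 16
  B = 76 + 36 = 112
  L = 289 + 2·16 + 112 = 433

433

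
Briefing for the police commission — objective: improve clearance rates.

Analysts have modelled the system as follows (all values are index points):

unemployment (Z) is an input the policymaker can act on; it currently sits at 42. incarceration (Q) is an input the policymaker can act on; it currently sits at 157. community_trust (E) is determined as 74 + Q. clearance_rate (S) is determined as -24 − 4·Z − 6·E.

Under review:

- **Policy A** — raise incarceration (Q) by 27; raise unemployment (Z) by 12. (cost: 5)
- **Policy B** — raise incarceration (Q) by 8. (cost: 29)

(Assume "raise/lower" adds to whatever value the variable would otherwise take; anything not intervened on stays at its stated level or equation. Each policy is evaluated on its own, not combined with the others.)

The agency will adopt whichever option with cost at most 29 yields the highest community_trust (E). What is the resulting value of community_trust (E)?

258

Policy A (Q + 27, Z + 12):
  Q = 157 + 27 = 184
  E = 74 + 184 = 258
Policy B (Q + 8):
  Q = 157 + 8 = 165
  E = 74 + 165 = 239
Comparing — Policy A: E=258, Policy B: E=239. Highest is 258 (Policy A).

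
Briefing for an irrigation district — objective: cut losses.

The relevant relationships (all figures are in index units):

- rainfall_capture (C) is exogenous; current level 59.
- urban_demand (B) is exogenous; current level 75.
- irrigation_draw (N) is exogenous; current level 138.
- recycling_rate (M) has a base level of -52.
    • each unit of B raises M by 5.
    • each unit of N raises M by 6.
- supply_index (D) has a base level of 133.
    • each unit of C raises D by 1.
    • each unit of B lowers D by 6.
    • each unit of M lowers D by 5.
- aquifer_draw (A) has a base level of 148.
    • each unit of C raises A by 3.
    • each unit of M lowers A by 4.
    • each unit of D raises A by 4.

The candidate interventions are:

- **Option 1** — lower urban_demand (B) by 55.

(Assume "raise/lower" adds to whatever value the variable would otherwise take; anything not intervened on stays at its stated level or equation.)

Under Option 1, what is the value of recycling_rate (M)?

Option 1 (B − 55):
  B = 75 − 55 = 20
  N = 138
  M = -52 + 5·20 + 6·138 = 876

876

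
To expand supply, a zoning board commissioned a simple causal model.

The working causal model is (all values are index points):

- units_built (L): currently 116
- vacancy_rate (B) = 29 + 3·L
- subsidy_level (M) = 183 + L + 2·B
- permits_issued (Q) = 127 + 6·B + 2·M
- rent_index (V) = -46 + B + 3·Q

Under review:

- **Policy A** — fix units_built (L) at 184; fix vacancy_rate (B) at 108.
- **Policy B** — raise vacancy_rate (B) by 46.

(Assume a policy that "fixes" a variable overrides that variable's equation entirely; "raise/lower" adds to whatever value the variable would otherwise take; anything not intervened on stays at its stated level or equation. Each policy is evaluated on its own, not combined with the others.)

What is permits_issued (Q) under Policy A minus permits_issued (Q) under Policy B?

-3014

Policy A (L := 184, B := 108):
  L = 184
  B = 108
  M = 183 + 184 + 2·108 = 583
  Q = 127 + 6·108 + 2·583 = 1941
Policy B (B + 46):
  L = 116
  B = 29 + 3·116 (+46 from intervention) = 423
  M = 183 + 116 + 2·423 = 1145
  Q = 127 + 6·423 + 2·1145 = 4955
Q: 1941 − 4955 = -3014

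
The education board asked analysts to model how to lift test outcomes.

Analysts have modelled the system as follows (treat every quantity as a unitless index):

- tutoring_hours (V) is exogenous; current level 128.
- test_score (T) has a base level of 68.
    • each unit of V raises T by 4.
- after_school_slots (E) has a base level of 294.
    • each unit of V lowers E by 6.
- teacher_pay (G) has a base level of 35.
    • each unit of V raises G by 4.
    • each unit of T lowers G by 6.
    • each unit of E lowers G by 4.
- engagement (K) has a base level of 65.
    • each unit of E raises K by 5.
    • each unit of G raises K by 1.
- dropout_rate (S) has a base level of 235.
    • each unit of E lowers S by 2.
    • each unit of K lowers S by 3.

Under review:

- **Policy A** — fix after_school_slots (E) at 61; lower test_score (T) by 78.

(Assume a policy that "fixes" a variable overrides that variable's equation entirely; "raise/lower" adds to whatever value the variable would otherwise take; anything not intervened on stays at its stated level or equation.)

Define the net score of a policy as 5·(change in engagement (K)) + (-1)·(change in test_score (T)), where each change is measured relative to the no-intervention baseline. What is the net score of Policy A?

5093

Baseline:
  V = 128
  T = 68 + 4·128 = 580
  E = 294 − 6·128 = -474
  G = 35 + 4·128 − 6·580 − 4·(-474) = -1037
  K = 65 + 5·(-474) + (-1037) = -3342
Policy A (E := 61, T − 78):
  V = 128
  T = 68 + 4·128 (−78 from intervention) = 502
  E = 61
  G = 35 + 4·128 − 6·502 − 4·61 = -2709
  K = 65 + 5·61 + (-2709) = -2339
ΔK = -2339 − (-3342) = 1003; ΔT = 502 − 580 = -78
Score = 5·1003 + (-1)·(-78) = 5093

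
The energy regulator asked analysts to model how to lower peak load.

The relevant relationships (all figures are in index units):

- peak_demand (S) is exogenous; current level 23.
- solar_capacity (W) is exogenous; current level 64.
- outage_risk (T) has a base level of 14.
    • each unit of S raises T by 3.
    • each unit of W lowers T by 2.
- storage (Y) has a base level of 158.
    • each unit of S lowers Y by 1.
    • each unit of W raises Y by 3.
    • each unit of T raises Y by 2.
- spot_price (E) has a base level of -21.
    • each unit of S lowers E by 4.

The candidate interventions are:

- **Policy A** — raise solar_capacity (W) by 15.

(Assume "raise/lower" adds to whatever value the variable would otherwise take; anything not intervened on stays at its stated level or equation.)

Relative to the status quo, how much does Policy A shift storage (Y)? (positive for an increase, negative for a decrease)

-15

Baseline:
  S = 23
  W = 64
  T = 14 + 3·23 − 2·64 = -45
  Y = 158 − 23 + 3·64 + 2·(-45) = 237
Policy A (W + 15):
  S = 23
  W = 64 + 15 = 79
  T = 14 + 3·23 − 2·79 = -75
  Y = 158 − 23 + 3·79 + 2·(-75) = 222
Change in Y: 222 − 237 = -15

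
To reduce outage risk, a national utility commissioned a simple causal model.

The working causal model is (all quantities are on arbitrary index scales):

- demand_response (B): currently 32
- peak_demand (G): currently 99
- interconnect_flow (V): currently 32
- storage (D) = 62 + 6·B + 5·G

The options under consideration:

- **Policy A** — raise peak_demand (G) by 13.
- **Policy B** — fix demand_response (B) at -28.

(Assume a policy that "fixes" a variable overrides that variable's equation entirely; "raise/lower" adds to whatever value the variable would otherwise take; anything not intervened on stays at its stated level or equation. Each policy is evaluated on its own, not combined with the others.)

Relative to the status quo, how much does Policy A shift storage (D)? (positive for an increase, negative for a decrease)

Baseline:
  B = 32
  G = 99
  D = 62 + 6·32 + 5·99 = 749
Policy A (G + 13):
  B = 32
  G = 99 + 13 = 112
  D = 62 + 6·32 + 5·112 = 814
Change in D: 814 − 749 = 65

65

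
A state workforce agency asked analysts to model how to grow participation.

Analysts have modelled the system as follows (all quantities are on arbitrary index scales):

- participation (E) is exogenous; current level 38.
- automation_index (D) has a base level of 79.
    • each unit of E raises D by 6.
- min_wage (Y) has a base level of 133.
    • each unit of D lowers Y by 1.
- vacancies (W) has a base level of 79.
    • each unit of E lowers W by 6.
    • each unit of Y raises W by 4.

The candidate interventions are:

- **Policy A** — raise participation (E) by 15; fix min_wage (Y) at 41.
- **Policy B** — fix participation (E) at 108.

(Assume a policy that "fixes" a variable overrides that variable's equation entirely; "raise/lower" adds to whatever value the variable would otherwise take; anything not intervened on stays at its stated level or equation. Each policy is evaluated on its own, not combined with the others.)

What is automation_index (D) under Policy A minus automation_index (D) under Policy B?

-330

Policy A (E + 15, Y := 41):
  E = 38 + 15 = 53
  D = 79 + 6·53 = 397
Policy B (E := 108):
  E = 108
  D = 79 + 6·108 = 727
D: 397 − 727 = -330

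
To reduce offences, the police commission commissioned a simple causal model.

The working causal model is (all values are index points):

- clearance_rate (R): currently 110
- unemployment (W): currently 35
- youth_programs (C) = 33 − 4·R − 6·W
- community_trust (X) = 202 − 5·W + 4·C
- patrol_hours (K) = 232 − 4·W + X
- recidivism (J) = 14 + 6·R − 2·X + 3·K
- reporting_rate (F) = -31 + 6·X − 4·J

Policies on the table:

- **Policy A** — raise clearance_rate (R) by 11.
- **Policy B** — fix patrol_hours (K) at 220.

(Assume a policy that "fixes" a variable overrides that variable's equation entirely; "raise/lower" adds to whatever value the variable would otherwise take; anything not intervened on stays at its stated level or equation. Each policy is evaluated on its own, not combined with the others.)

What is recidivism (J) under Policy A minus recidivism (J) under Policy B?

Policy A (R + 11):
  R = 110 + 11 = 121
  W = 35
  C = 33 − 4·121 − 6·35 = -661
  X = 202 − 5·35 + 4·(-661) = -2617
  K = 232 − 4·35 + (-2617) = -2525
  J = 14 + 6·121 − 2·(-2617) + 3·(-2525) = -1601
Policy B (K := 220):
  R = 110
  W = 35
  C = 33 − 4·110 − 6·35 = -617
  X = 202 − 5·35 + 4·(-617) = -2441
  K = 220
  J = 14 + 6·110 − 2·(-2441) + 3·220 = 6216
J: -1601 − 6216 = -7817

-7817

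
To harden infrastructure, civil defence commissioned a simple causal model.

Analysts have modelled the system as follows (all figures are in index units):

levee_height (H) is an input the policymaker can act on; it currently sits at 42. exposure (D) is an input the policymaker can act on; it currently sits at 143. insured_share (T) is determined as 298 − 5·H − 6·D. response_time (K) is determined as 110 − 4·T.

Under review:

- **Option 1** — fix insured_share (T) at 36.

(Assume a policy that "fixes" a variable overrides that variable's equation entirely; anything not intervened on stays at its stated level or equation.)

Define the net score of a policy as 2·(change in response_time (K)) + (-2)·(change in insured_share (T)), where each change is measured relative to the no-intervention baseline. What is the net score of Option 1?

Baseline:
  H = 42
  D = 143
  T = 298 − 5·42 − 6·143 = -770
  K = 110 − 4·(-770) = 3190
Option 1 (T := 36):
  H = 42
  D = 143
  T = 36
  K = 110 − 4·36 = -34
ΔK = -34 − 3190 = -3224; ΔT = 36 − (-770) = 806
Score = 2·(-3224) + (-2)·806 = -8060

-8060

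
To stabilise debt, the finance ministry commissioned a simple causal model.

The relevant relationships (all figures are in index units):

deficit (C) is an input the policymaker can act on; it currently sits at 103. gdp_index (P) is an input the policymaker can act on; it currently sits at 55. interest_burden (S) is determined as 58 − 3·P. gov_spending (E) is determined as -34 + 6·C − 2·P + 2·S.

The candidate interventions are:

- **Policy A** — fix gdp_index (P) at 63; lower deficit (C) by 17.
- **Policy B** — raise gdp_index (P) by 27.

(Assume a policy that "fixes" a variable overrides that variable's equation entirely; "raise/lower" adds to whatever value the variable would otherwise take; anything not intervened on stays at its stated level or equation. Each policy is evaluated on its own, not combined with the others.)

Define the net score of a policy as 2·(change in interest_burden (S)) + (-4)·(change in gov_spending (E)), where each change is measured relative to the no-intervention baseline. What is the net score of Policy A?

616

Baseline:
  C = 103
  P = 55
  S = 58 − 3·55 = -107
  E = -34 + 6·103 − 2·55 + 2·(-107) = 260
Policy A (P := 63, C − 17):
  C = 103 − 17 = 86
  P = 63
  S = 58 − 3·63 = -131
  E = -34 + 6·86 − 2·63 + 2·(-131) = 94
ΔS = -131 − (-107) = -24; ΔE = 94 − 260 = -166
Score = 2·(-24) + (-4)·(-166) = 616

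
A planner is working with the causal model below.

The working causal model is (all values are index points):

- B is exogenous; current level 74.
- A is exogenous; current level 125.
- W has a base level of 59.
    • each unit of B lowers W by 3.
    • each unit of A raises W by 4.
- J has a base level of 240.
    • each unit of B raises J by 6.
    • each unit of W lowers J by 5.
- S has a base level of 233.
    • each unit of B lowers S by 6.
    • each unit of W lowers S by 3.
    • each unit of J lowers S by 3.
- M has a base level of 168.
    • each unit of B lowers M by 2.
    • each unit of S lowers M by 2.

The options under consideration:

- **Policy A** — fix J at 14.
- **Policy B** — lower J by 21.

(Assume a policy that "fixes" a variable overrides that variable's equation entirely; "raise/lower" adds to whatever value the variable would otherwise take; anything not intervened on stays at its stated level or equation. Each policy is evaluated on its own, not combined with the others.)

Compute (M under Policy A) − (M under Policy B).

Policy A (J := 14):
  B = 74
  A = 125
  W = 59 − 3·74 + 4·125 = 337
  J = 14
  S = 233 − 6·74 − 3·337 − 3·14 = -1264
  M = 168 − 2·74 − 2·(-1264) = 2548
Policy B (J − 21):
  B = 74
  A = 125
  W = 59 − 3·74 + 4·125 = 337
  J = 240 + 6·74 − 5·337 (−21 from intervention) = -1022
  S = 233 − 6·74 − 3·337 − 3·(-1022) = 1844
  M = 168 − 2·74 − 2·1844 = -3668
M: 2548 − (-3668) = 6216

6216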